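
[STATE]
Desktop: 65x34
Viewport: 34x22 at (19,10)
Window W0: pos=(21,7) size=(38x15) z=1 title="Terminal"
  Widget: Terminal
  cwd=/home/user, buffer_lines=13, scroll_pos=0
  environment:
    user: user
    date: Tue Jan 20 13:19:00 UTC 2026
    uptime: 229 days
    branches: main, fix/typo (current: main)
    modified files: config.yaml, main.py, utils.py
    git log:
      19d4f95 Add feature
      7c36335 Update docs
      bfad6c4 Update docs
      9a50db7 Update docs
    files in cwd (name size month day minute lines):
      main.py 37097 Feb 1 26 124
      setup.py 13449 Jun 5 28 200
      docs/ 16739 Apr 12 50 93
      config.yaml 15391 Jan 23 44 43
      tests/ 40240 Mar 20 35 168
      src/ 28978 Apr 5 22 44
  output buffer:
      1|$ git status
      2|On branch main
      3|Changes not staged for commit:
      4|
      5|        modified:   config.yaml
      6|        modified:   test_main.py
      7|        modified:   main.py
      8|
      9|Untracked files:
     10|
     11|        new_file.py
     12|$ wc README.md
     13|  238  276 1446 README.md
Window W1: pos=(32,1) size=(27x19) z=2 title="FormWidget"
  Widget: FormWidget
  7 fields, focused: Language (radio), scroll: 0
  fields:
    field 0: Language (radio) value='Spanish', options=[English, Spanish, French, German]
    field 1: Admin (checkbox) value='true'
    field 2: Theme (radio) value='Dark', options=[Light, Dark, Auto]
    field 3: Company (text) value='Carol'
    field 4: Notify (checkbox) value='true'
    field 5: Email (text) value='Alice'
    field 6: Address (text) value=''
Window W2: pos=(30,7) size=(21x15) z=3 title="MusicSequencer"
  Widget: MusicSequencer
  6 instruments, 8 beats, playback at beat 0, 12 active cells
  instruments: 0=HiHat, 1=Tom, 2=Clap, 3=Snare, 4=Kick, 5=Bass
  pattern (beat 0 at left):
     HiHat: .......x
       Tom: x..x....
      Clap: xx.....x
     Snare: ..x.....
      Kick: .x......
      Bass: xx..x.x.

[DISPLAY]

  ┃$ git st┃      ▼1234567     ┃  
  ┃On branc┃ HiHat·······█     ┃  
  ┃Changes ┃   Tom█··█····     ┃  
  ┃        ┃  Clap██·····█     ┃  
  ┃        ┃ Snare··█·····     ┃  
  ┃        ┃  Kick·█······     ┃  
  ┃        ┃  Bass██··█·█·     ┃  
  ┃        ┃                   ┃  
  ┃Untracke┃                   ┃  
  ┃        ┃                   ┃━━
  ┃        ┃                   ┃  
  ┗━━━━━━━━┗━━━━━━━━━━━━━━━━━━━┛━━
                                  
                                  
                                  
                                  
                                  
                                  
                                  
                                  
                                  
                                  


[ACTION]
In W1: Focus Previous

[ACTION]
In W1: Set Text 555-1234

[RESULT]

  ┃$ git st┃      ▼1234567     ┃-1
  ┃On branc┃ HiHat·······█     ┃  
  ┃Changes ┃   Tom█··█····     ┃  
  ┃        ┃  Clap██·····█     ┃  
  ┃        ┃ Snare··█·····     ┃  
  ┃        ┃  Kick·█······     ┃  
  ┃        ┃  Bass██··█·█·     ┃  
  ┃        ┃                   ┃  
  ┃Untracke┃                   ┃  
  ┃        ┃                   ┃━━
  ┃        ┃                   ┃  
  ┗━━━━━━━━┗━━━━━━━━━━━━━━━━━━━┛━━
                                  
                                  
                                  
                                  
                                  
                                  
                                  
                                  
                                  
                                  


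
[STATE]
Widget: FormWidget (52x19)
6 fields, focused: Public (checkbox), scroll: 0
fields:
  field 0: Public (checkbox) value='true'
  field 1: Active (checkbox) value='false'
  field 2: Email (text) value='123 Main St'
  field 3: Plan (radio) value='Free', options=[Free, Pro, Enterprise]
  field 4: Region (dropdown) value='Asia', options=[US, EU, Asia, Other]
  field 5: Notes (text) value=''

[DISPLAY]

> Public:     [x]                                   
  Active:     [ ]                                   
  Email:      [123 Main St                         ]
  Plan:       (●) Free  ( ) Pro  ( ) Enterprise     
  Region:     [Asia                               ▼]
  Notes:      [                                    ]
                                                    
                                                    
                                                    
                                                    
                                                    
                                                    
                                                    
                                                    
                                                    
                                                    
                                                    
                                                    
                                                    


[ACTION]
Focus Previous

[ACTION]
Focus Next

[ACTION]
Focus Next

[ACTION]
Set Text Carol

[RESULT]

  Public:     [x]                                   
> Active:     [ ]                                   
  Email:      [123 Main St                         ]
  Plan:       (●) Free  ( ) Pro  ( ) Enterprise     
  Region:     [Asia                               ▼]
  Notes:      [                                    ]
                                                    
                                                    
                                                    
                                                    
                                                    
                                                    
                                                    
                                                    
                                                    
                                                    
                                                    
                                                    
                                                    


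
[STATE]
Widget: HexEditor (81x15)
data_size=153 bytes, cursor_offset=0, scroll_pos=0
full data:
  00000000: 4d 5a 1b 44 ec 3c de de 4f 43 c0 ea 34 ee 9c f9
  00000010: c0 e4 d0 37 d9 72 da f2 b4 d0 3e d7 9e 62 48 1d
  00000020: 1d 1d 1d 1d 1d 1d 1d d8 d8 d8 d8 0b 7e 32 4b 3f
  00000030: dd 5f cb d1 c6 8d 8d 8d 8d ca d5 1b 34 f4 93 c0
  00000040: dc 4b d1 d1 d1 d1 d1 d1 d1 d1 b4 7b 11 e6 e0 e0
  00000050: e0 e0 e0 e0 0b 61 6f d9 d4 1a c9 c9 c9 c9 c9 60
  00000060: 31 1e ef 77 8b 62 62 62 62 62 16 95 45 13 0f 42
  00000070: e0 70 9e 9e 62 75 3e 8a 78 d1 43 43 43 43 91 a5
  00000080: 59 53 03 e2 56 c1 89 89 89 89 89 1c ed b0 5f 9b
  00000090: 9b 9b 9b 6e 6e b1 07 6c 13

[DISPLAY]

00000000  4D 5a 1b 44 ec 3c de de  4f 43 c0 ea 34 ee 9c f9  |MZ.D.<..OC..4...|   
00000010  c0 e4 d0 37 d9 72 da f2  b4 d0 3e d7 9e 62 48 1d  |...7.r....>..bH.|   
00000020  1d 1d 1d 1d 1d 1d 1d d8  d8 d8 d8 0b 7e 32 4b 3f  |............~2K?|   
00000030  dd 5f cb d1 c6 8d 8d 8d  8d ca d5 1b 34 f4 93 c0  |._..........4...|   
00000040  dc 4b d1 d1 d1 d1 d1 d1  d1 d1 b4 7b 11 e6 e0 e0  |.K.........{....|   
00000050  e0 e0 e0 e0 0b 61 6f d9  d4 1a c9 c9 c9 c9 c9 60  |.....ao........`|   
00000060  31 1e ef 77 8b 62 62 62  62 62 16 95 45 13 0f 42  |1..w.bbbbb..E..B|   
00000070  e0 70 9e 9e 62 75 3e 8a  78 d1 43 43 43 43 91 a5  |.p..bu>.x.CCCC..|   
00000080  59 53 03 e2 56 c1 89 89  89 89 89 1c ed b0 5f 9b  |YS..V........._.|   
00000090  9b 9b 9b 6e 6e b1 07 6c  13                       |...nn..l.       |   
                                                                                 
                                                                                 
                                                                                 
                                                                                 
                                                                                 


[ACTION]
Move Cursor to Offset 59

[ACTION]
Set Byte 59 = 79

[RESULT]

00000000  4d 5a 1b 44 ec 3c de de  4f 43 c0 ea 34 ee 9c f9  |MZ.D.<..OC..4...|   
00000010  c0 e4 d0 37 d9 72 da f2  b4 d0 3e d7 9e 62 48 1d  |...7.r....>..bH.|   
00000020  1d 1d 1d 1d 1d 1d 1d d8  d8 d8 d8 0b 7e 32 4b 3f  |............~2K?|   
00000030  dd 5f cb d1 c6 8d 8d 8d  8d ca d5 79 34 f4 93 c0  |._.........y4...|   
00000040  dc 4b d1 d1 d1 d1 d1 d1  d1 d1 b4 7b 11 e6 e0 e0  |.K.........{....|   
00000050  e0 e0 e0 e0 0b 61 6f d9  d4 1a c9 c9 c9 c9 c9 60  |.....ao........`|   
00000060  31 1e ef 77 8b 62 62 62  62 62 16 95 45 13 0f 42  |1..w.bbbbb..E..B|   
00000070  e0 70 9e 9e 62 75 3e 8a  78 d1 43 43 43 43 91 a5  |.p..bu>.x.CCCC..|   
00000080  59 53 03 e2 56 c1 89 89  89 89 89 1c ed b0 5f 9b  |YS..V........._.|   
00000090  9b 9b 9b 6e 6e b1 07 6c  13                       |...nn..l.       |   
                                                                                 
                                                                                 
                                                                                 
                                                                                 
                                                                                 


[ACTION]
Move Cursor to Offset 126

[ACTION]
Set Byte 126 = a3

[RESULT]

00000000  4d 5a 1b 44 ec 3c de de  4f 43 c0 ea 34 ee 9c f9  |MZ.D.<..OC..4...|   
00000010  c0 e4 d0 37 d9 72 da f2  b4 d0 3e d7 9e 62 48 1d  |...7.r....>..bH.|   
00000020  1d 1d 1d 1d 1d 1d 1d d8  d8 d8 d8 0b 7e 32 4b 3f  |............~2K?|   
00000030  dd 5f cb d1 c6 8d 8d 8d  8d ca d5 79 34 f4 93 c0  |._.........y4...|   
00000040  dc 4b d1 d1 d1 d1 d1 d1  d1 d1 b4 7b 11 e6 e0 e0  |.K.........{....|   
00000050  e0 e0 e0 e0 0b 61 6f d9  d4 1a c9 c9 c9 c9 c9 60  |.....ao........`|   
00000060  31 1e ef 77 8b 62 62 62  62 62 16 95 45 13 0f 42  |1..w.bbbbb..E..B|   
00000070  e0 70 9e 9e 62 75 3e 8a  78 d1 43 43 43 43 A3 a5  |.p..bu>.x.CCCC..|   
00000080  59 53 03 e2 56 c1 89 89  89 89 89 1c ed b0 5f 9b  |YS..V........._.|   
00000090  9b 9b 9b 6e 6e b1 07 6c  13                       |...nn..l.       |   
                                                                                 
                                                                                 
                                                                                 
                                                                                 
                                                                                 


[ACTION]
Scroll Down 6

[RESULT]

00000060  31 1e ef 77 8b 62 62 62  62 62 16 95 45 13 0f 42  |1..w.bbbbb..E..B|   
00000070  e0 70 9e 9e 62 75 3e 8a  78 d1 43 43 43 43 A3 a5  |.p..bu>.x.CCCC..|   
00000080  59 53 03 e2 56 c1 89 89  89 89 89 1c ed b0 5f 9b  |YS..V........._.|   
00000090  9b 9b 9b 6e 6e b1 07 6c  13                       |...nn..l.       |   
                                                                                 
                                                                                 
                                                                                 
                                                                                 
                                                                                 
                                                                                 
                                                                                 
                                                                                 
                                                                                 
                                                                                 
                                                                                 


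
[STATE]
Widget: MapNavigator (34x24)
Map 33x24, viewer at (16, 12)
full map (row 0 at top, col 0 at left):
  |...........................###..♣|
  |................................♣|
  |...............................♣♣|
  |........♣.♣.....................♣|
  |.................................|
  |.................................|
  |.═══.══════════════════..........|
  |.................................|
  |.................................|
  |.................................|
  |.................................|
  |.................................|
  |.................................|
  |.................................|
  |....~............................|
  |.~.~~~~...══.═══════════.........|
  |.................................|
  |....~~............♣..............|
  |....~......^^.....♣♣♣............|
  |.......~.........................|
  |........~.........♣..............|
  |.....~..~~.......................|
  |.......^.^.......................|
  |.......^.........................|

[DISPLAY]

 ...........................###..♣
 ................................♣
 ...............................♣♣
 ........♣.♣.....................♣
 .................................
 .................................
 .═══.══════════════════..........
 .................................
 .................................
 .................................
 .................................
 .................................
 ................@................
 .................................
 ....~............................
 .~.~~~~...══.═══════════.........
 .................................
 ....~~............♣..............
 ....~......^^.....♣♣♣............
 .......~.........................
 ........~.........♣..............
 .....~..~~.......................
 .......^.^.......................
 .......^.........................


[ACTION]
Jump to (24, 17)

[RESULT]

..........................        
════════════════..........        
..........................        
..........................        
..........................        
..........................        
..........................        
..........................        
..........................        
..........................        
...══.═══════════.........        
..........................        
...........♣.....@........        
....^^.....♣♣♣............        
~.........................        
.~.........♣..............        
.~~.......................        
^.^.......................        
^.........................        
                                  
                                  
                                  
                                  
                                  


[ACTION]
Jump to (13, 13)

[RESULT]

    ..............................
    ..............................
    ........♣.♣...................
    ..............................
    ..............................
    .═══.══════════════════.......
    ..............................
    ..............................
    ..............................
    ..............................
    ..............................
    ..............................
    .............@................
    ....~.........................
    .~.~~~~...══.═══════════......
    ..............................
    ....~~............♣...........
    ....~......^^.....♣♣♣.........
    .......~......................
    ........~.........♣...........
    .....~..~~....................
    .......^.^....................
    .......^......................
                                  


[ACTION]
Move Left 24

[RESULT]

                 .................
                 .................
                 ........♣.♣......
                 .................
                 .................
                 .═══.════════════
                 .................
                 .................
                 .................
                 .................
                 .................
                 .................
                 @................
                 ....~............
                 .~.~~~~...══.════
                 .................
                 ....~~...........
                 ....~......^^....
                 .......~.........
                 ........~........
                 .....~..~~.......
                 .......^.^.......
                 .......^.........
                                  


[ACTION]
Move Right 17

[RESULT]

................................♣ 
...............................♣♣ 
........♣.♣.....................♣ 
................................. 
................................. 
.═══.══════════════════.......... 
................................. 
................................. 
................................. 
................................. 
................................. 
................................. 
.................@............... 
....~............................ 
.~.~~~~...══.═══════════......... 
................................. 
....~~............♣.............. 
....~......^^.....♣♣♣............ 
.......~......................... 
........~.........♣.............. 
.....~..~~....................... 
.......^.^....................... 
.......^......................... 
                                  


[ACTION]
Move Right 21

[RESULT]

.................♣                
................♣♣                
.................♣                
..................                
..................                
════════..........                
..................                
..................                
..................                
..................                
..................                
..................                
.................@                
..................                
═════════.........                
..................                
...♣..............                
...♣♣♣............                
..................                
...♣..............                
..................                
..................                
..................                
                                  


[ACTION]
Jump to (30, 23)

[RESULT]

....................              
....................              
....................              
....................              
═══════════.........              
....................              
.....♣..............              
.....♣♣♣............              
....................              
.....♣..............              
....................              
....................              
.................@..              
                                  
                                  
                                  
                                  
                                  
                                  
                                  
                                  
                                  
                                  
                                  


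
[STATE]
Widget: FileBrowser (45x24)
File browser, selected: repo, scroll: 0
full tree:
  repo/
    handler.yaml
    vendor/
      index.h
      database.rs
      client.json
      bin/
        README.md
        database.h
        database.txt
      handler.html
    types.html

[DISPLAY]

> [-] repo/                                  
    handler.yaml                             
    [+] vendor/                              
    types.html                               
                                             
                                             
                                             
                                             
                                             
                                             
                                             
                                             
                                             
                                             
                                             
                                             
                                             
                                             
                                             
                                             
                                             
                                             
                                             
                                             


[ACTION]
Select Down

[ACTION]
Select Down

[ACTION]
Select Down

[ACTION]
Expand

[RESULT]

  [-] repo/                                  
    handler.yaml                             
    [+] vendor/                              
  > types.html                               
                                             
                                             
                                             
                                             
                                             
                                             
                                             
                                             
                                             
                                             
                                             
                                             
                                             
                                             
                                             
                                             
                                             
                                             
                                             
                                             


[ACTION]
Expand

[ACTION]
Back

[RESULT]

> [+] repo/                                  
                                             
                                             
                                             
                                             
                                             
                                             
                                             
                                             
                                             
                                             
                                             
                                             
                                             
                                             
                                             
                                             
                                             
                                             
                                             
                                             
                                             
                                             
                                             


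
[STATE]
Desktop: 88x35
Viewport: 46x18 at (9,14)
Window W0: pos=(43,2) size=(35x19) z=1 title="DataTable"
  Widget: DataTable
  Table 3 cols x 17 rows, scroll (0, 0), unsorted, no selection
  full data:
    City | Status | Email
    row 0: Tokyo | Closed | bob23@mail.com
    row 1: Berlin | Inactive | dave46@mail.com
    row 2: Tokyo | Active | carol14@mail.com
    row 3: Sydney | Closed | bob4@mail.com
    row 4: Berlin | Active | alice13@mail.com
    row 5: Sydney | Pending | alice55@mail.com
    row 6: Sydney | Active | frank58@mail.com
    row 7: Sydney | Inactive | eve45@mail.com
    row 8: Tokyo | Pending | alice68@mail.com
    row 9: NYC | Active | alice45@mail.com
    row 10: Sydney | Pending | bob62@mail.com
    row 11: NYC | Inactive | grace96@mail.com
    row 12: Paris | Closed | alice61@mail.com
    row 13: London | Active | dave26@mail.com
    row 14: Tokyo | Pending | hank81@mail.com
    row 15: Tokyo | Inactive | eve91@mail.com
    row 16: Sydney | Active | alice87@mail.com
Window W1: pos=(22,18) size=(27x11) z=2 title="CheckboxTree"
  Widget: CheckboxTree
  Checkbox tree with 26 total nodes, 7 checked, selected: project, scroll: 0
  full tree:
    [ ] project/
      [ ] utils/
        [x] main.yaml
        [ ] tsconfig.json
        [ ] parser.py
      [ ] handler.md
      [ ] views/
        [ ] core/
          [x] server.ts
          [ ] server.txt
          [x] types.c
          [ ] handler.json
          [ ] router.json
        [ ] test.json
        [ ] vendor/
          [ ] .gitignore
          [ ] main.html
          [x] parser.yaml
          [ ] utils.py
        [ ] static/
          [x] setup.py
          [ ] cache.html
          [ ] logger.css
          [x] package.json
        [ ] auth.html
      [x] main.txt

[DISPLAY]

                                  ┃Sydney│Inac
                                  ┃Tokyo │Pend
                                  ┃NYC   │Acti
                                  ┃Sydney│Pend
             ┏━━━━━━━━━━━━━━━━━━━━━━━━━┓ │Inac
             ┃ CheckboxTree            ┃ │Clos
             ┠─────────────────────────┨━━━━━━
             ┃>[-] project/            ┃      
             ┃   [-] utils/            ┃      
             ┃     [x] main.yaml       ┃      
             ┃     [ ] tsconfig.json   ┃      
             ┃     [ ] parser.py       ┃      
             ┃   [ ] handler.md        ┃      
             ┃   [-] views/            ┃      
             ┗━━━━━━━━━━━━━━━━━━━━━━━━━┛      
                                              
                                              
                                              


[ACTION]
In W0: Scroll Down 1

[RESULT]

                                  ┃Tokyo │Pend
                                  ┃NYC   │Acti
                                  ┃Sydney│Pend
                                  ┃NYC   │Inac
             ┏━━━━━━━━━━━━━━━━━━━━━━━━━┓ │Clos
             ┃ CheckboxTree            ┃n│Acti
             ┠─────────────────────────┨━━━━━━
             ┃>[-] project/            ┃      
             ┃   [-] utils/            ┃      
             ┃     [x] main.yaml       ┃      
             ┃     [ ] tsconfig.json   ┃      
             ┃     [ ] parser.py       ┃      
             ┃   [ ] handler.md        ┃      
             ┃   [-] views/            ┃      
             ┗━━━━━━━━━━━━━━━━━━━━━━━━━┛      
                                              
                                              
                                              


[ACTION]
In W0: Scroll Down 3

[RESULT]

                                  ┃NYC   │Inac
                                  ┃Paris │Clos
                                  ┃London│Acti
                                  ┃Tokyo │Pend
             ┏━━━━━━━━━━━━━━━━━━━━━━━━━┓ │Inac
             ┃ CheckboxTree            ┃y│Acti
             ┠─────────────────────────┨━━━━━━
             ┃>[-] project/            ┃      
             ┃   [-] utils/            ┃      
             ┃     [x] main.yaml       ┃      
             ┃     [ ] tsconfig.json   ┃      
             ┃     [ ] parser.py       ┃      
             ┃   [ ] handler.md        ┃      
             ┃   [-] views/            ┃      
             ┗━━━━━━━━━━━━━━━━━━━━━━━━━┛      
                                              
                                              
                                              


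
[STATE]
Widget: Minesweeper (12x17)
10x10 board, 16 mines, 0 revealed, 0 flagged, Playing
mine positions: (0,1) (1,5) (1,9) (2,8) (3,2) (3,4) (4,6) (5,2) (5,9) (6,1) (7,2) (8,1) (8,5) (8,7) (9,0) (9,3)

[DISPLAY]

■■■■■■■■■■  
■■■■■■■■■■  
■■■■■■■■■■  
■■■■■■■■■■  
■■■■■■■■■■  
■■■■■■■■■■  
■■■■■■■■■■  
■■■■■■■■■■  
■■■■■■■■■■  
■■■■■■■■■■  
            
            
            
            
            
            
            


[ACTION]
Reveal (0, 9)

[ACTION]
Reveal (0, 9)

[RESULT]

■■■■■■■■■1  
■■■■■■■■■■  
■■■■■■■■■■  
■■■■■■■■■■  
■■■■■■■■■■  
■■■■■■■■■■  
■■■■■■■■■■  
■■■■■■■■■■  
■■■■■■■■■■  
■■■■■■■■■■  
            
            
            
            
            
            
            


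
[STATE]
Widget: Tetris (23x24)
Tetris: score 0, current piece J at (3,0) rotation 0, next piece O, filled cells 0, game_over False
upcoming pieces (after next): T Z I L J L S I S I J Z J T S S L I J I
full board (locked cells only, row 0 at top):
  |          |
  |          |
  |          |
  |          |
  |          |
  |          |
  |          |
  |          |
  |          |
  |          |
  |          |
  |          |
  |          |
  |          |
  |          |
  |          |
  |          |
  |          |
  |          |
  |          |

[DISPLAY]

   █      │Next:       
   ███    │▓▓          
          │▓▓          
          │            
          │            
          │            
          │Score:      
          │0           
          │            
          │            
          │            
          │            
          │            
          │            
          │            
          │            
          │            
          │            
          │            
          │            
          │            
          │            
          │            
          │            


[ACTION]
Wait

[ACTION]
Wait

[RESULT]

          │Next:       
          │▓▓          
   █      │▓▓          
   ███    │            
          │            
          │            
          │Score:      
          │0           
          │            
          │            
          │            
          │            
          │            
          │            
          │            
          │            
          │            
          │            
          │            
          │            
          │            
          │            
          │            
          │            


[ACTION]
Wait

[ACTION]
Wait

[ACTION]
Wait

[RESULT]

          │Next:       
          │▓▓          
          │▓▓          
          │            
          │            
   █      │            
   ███    │Score:      
          │0           
          │            
          │            
          │            
          │            
          │            
          │            
          │            
          │            
          │            
          │            
          │            
          │            
          │            
          │            
          │            
          │            


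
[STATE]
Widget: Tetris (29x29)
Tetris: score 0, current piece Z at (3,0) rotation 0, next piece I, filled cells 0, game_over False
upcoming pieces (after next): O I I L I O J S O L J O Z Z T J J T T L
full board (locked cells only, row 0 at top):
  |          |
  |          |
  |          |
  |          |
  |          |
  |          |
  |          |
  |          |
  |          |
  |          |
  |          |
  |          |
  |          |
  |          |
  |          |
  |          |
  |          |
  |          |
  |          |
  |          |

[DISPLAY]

   ▓▓     │Next:             
    ▓▓    │████              
          │                  
          │                  
          │                  
          │                  
          │Score:            
          │0                 
          │                  
          │                  
          │                  
          │                  
          │                  
          │                  
          │                  
          │                  
          │                  
          │                  
          │                  
          │                  
          │                  
          │                  
          │                  
          │                  
          │                  
          │                  
          │                  
          │                  
          │                  


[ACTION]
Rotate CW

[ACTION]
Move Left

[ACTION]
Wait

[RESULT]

          │Next:             
   ▓      │████              
  ▓▓      │                  
  ▓       │                  
          │                  
          │                  
          │Score:            
          │0                 
          │                  
          │                  
          │                  
          │                  
          │                  
          │                  
          │                  
          │                  
          │                  
          │                  
          │                  
          │                  
          │                  
          │                  
          │                  
          │                  
          │                  
          │                  
          │                  
          │                  
          │                  


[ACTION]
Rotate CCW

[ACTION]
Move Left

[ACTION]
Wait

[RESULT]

          │Next:             
          │████              
 ▓▓       │                  
  ▓▓      │                  
          │                  
          │                  
          │Score:            
          │0                 
          │                  
          │                  
          │                  
          │                  
          │                  
          │                  
          │                  
          │                  
          │                  
          │                  
          │                  
          │                  
          │                  
          │                  
          │                  
          │                  
          │                  
          │                  
          │                  
          │                  
          │                  


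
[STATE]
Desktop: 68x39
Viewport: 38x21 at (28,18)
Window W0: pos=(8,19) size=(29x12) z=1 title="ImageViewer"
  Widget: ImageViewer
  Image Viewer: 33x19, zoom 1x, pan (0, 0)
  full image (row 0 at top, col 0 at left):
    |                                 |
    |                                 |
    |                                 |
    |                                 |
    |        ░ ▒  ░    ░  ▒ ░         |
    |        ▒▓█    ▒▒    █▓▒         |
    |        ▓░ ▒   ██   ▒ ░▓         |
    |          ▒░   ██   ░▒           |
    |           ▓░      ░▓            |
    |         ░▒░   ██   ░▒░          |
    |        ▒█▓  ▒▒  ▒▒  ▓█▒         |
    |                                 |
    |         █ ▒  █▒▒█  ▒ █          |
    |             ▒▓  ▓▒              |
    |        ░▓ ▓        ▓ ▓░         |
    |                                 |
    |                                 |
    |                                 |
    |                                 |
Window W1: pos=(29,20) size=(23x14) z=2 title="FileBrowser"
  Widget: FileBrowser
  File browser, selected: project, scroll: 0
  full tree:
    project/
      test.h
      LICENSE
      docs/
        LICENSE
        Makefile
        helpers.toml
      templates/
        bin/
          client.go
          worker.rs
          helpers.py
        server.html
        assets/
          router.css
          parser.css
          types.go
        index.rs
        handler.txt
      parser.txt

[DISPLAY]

                                      
━━━━━━━━┓                             
 ┏━━━━━━━━━━━━━━━━━━━━━┓              
─┃ FileBrowser         ┃              
 ┠─────────────────────┨              
 ┃> [-] project/       ┃              
 ┃    test.h           ┃              
 ┃    LICENSE          ┃              
 ┃    [+] docs/        ┃              
 ┃    [+] templates/   ┃              
 ┃    parser.txt       ┃              
 ┃                     ┃              
━┃                     ┃              
 ┃                     ┃              
 ┃                     ┃              
 ┗━━━━━━━━━━━━━━━━━━━━━┛              
                                      
                                      
                                      
                                      
                                      


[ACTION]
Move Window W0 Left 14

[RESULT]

                                      
┓                                     
┃┏━━━━━━━━━━━━━━━━━━━━━┓              
┨┃ FileBrowser         ┃              
┃┠─────────────────────┨              
┃┃> [-] project/       ┃              
┃┃    test.h           ┃              
┃┃    LICENSE          ┃              
┃┃    [+] docs/        ┃              
┃┃    [+] templates/   ┃              
┃┃    parser.txt       ┃              
┃┃                     ┃              
┛┃                     ┃              
 ┃                     ┃              
 ┃                     ┃              
 ┗━━━━━━━━━━━━━━━━━━━━━┛              
                                      
                                      
                                      
                                      
                                      


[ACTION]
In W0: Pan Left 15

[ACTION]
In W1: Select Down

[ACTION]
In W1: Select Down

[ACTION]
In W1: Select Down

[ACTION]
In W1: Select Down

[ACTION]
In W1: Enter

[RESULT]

                                      
┓                                     
┃┏━━━━━━━━━━━━━━━━━━━━━┓              
┨┃ FileBrowser         ┃              
┃┠─────────────────────┨              
┃┃  [-] project/       ┃              
┃┃    test.h           ┃              
┃┃    LICENSE          ┃              
┃┃    [+] docs/        ┃              
┃┃  > [-] templates/   ┃              
┃┃      [+] bin/       ┃              
┃┃      server.html    ┃              
┛┃      [+] assets/    ┃              
 ┃      index.rs       ┃              
 ┃      handler.txt    ┃              
 ┗━━━━━━━━━━━━━━━━━━━━━┛              
                                      
                                      
                                      
                                      
                                      
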